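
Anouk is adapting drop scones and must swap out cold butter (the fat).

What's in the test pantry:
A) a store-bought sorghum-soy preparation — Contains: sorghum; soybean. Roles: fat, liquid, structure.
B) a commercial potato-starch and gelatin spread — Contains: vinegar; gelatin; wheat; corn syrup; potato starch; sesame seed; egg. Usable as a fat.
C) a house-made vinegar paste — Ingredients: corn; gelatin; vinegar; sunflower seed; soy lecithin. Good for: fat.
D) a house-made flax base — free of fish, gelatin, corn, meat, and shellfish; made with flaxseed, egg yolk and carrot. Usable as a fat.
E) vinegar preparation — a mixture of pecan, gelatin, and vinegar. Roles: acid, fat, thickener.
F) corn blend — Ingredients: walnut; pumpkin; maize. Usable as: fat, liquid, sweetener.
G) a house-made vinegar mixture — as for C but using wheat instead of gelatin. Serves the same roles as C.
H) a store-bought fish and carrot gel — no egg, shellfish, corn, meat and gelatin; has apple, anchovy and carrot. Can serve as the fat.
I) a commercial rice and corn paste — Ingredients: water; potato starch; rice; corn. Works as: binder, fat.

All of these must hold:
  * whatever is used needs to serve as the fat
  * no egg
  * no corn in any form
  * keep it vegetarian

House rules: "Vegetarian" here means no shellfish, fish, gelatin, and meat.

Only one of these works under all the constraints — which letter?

A

A: nothing on the exclusion list — keep
B: has gelatin, so not vegetarian; has corn syrup, so not corn-free (and 1 more) — out
C: has gelatin, so not vegetarian; has corn, so not corn-free — out
D: has egg yolk, so not egg-free — out
E: has gelatin, so not vegetarian — reject
F: has maize, so not corn-free — reject
G: has corn, so not corn-free — no
H: has anchovy, so not vegetarian — no
I: has corn, so not corn-free — no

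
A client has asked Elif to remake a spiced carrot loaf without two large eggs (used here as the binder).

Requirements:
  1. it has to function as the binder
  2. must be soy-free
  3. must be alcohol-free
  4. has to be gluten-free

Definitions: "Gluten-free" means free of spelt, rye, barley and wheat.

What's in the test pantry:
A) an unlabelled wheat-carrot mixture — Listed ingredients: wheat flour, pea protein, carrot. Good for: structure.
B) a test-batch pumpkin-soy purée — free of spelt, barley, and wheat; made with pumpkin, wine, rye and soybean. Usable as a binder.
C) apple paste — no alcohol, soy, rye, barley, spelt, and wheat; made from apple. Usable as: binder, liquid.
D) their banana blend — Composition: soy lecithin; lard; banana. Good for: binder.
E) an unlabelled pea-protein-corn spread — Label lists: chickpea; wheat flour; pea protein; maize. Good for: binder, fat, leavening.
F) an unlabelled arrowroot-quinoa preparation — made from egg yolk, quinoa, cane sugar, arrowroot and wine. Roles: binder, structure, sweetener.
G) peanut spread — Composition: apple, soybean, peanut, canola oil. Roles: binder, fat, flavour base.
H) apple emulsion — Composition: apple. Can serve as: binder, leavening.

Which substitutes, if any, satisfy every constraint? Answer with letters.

A: not usable as a binder; has wheat flour, so not gluten-free — no
B: has rye, so not gluten-free; has wine, so not alcohol-free (and 1 more) — out
C: nothing on the exclusion list — OK
D: has soy lecithin, so not soy-free — reject
E: has wheat flour, so not gluten-free — out
F: has wine, so not alcohol-free — out
G: has soybean, so not soy-free — out
H: nothing on the exclusion list — OK

C, H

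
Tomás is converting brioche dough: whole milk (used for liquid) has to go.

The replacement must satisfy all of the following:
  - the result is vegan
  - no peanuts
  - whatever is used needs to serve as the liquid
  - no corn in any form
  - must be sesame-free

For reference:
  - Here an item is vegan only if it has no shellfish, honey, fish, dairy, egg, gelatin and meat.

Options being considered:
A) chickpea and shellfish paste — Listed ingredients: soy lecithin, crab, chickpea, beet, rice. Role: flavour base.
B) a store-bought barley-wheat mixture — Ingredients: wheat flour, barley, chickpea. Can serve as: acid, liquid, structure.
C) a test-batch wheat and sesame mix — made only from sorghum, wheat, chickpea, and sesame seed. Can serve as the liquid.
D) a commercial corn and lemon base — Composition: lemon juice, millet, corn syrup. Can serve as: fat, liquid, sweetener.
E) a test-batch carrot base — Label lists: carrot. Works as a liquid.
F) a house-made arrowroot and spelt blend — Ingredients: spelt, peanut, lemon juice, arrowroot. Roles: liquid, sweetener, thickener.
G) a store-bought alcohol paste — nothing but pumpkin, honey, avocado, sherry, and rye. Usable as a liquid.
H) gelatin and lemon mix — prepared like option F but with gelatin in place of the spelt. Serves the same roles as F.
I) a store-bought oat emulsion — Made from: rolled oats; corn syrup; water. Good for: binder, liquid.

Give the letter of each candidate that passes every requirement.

B, E

A: not usable as a liquid; has crab, so not vegan — out
B: only barley, wheat flour and chickpea; none excluded — OK
C: has sesame seed, so not sesame-free — reject
D: has corn syrup, so not corn-free — reject
E: all constraints satisfied — OK
F: has peanut, so not peanut-free — reject
G: has honey, so not vegan — reject
H: has gelatin, so not vegan; has peanut, so not peanut-free — no
I: has corn syrup, so not corn-free — no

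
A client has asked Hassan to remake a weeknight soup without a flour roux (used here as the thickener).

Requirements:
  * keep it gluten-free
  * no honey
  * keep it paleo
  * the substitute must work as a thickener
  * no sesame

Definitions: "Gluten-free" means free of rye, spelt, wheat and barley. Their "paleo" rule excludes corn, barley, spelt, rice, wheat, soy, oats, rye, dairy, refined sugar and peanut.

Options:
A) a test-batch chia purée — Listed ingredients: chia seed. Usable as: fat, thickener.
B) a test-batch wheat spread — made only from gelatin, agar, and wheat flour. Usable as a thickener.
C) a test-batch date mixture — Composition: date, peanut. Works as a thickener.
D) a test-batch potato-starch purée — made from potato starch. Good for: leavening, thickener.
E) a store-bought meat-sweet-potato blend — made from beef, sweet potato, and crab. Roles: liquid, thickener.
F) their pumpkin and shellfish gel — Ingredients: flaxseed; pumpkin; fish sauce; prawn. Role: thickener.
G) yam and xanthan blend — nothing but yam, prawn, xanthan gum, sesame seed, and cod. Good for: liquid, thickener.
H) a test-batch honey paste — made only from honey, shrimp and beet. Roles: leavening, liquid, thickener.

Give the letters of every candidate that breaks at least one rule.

B, C, G, H

A: works as a thickener, no honey, no sesame — keep
B: has wheat flour, so not gluten-free; has wheat flour, so not paleo — out
C: has peanut, so not paleo — no
D: paleo, gluten-free — OK
E: only beef, crab and sweet potato; none excluded — keep
F: nothing on the exclusion list — keep
G: has sesame seed, so not sesame-free — out
H: has honey, so not honey-free — no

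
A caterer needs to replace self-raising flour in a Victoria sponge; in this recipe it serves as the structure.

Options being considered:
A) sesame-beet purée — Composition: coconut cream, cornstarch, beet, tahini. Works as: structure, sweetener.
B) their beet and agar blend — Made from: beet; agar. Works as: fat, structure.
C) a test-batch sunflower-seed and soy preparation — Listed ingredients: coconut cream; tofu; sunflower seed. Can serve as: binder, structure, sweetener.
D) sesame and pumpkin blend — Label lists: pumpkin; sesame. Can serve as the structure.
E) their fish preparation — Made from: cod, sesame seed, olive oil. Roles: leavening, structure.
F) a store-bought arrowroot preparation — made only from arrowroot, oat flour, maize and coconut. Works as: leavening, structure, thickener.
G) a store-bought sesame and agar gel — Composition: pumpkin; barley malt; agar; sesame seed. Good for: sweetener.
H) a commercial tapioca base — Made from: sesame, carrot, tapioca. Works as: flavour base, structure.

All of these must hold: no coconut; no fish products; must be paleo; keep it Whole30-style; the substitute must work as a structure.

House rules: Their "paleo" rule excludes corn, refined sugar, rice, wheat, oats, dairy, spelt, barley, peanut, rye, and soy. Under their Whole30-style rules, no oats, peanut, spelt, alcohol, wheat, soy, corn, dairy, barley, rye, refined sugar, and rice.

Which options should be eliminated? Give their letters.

A: has cornstarch, so not paleo; has cornstarch, so not Whole30-style (and 1 more) — out
B: no coconut, Whole30-style — valid
C: has tofu, so not paleo; has tofu, so not Whole30-style (and 1 more) — reject
D: nothing on the exclusion list — keep
E: has cod, so not fish-free — out
F: has maize, so not paleo; has maize, so not Whole30-style (and 1 more) — out
G: not usable as a structure; has barley malt, so not paleo (and 1 more) — reject
H: Whole30-style, no fish — OK

A, C, E, F, G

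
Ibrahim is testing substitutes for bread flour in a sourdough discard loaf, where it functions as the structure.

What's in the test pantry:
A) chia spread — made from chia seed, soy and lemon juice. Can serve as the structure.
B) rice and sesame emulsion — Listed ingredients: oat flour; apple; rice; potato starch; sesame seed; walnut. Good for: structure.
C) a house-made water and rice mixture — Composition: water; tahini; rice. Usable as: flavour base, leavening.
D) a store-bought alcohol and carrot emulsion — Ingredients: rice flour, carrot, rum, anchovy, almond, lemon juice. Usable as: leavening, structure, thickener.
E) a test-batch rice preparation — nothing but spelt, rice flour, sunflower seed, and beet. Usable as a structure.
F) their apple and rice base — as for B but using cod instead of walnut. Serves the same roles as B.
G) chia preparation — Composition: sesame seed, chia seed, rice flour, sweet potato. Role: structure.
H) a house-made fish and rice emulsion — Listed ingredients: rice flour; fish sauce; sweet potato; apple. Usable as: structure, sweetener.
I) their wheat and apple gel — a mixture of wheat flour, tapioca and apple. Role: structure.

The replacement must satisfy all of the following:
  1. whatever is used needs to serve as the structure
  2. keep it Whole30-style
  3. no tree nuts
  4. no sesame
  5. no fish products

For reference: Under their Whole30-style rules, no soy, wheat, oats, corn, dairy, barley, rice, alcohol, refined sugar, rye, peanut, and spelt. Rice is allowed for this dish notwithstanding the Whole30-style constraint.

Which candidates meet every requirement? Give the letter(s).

A: has soy, so not Whole30-style — out
B: has oat flour, so not Whole30-style; has walnut, so not tree-nut-free (and 1 more) — reject
C: not usable as a structure; has tahini, so not sesame-free — no
D: has rum, so not Whole30-style; has almond, so not tree-nut-free (and 1 more) — reject
E: has spelt, so not Whole30-style — reject
F: has oat flour, so not Whole30-style; has sesame seed, so not sesame-free (and 1 more) — reject
G: has sesame seed, so not sesame-free — no
H: has fish sauce, so not fish-free — reject
I: has wheat flour, so not Whole30-style — reject

none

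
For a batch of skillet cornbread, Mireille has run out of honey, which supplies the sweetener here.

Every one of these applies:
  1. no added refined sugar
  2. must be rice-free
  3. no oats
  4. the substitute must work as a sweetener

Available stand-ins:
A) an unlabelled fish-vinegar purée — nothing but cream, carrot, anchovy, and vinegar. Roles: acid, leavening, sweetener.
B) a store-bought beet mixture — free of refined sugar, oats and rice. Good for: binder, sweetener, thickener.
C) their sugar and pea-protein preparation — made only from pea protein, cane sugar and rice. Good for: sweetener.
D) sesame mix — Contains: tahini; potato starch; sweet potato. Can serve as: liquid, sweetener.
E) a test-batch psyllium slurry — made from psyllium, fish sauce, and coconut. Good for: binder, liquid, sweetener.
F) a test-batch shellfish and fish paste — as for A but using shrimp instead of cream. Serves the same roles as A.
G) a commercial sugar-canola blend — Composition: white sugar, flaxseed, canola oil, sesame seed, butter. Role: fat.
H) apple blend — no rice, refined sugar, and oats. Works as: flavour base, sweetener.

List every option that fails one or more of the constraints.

A: cream and anchovy etc. — none of it excluded — valid
B: every rule checks out — keep
C: has rice, so not rice-free; has cane sugar, so not no-added-sugar — no
D: works as a sweetener, no oats, no refined sugar — OK
E: only coconut, fish sauce and psyllium; none excluded — OK
F: every rule checks out — valid
G: not usable as a sweetener; has white sugar, so not no-added-sugar — out
H: every rule checks out — keep

C, G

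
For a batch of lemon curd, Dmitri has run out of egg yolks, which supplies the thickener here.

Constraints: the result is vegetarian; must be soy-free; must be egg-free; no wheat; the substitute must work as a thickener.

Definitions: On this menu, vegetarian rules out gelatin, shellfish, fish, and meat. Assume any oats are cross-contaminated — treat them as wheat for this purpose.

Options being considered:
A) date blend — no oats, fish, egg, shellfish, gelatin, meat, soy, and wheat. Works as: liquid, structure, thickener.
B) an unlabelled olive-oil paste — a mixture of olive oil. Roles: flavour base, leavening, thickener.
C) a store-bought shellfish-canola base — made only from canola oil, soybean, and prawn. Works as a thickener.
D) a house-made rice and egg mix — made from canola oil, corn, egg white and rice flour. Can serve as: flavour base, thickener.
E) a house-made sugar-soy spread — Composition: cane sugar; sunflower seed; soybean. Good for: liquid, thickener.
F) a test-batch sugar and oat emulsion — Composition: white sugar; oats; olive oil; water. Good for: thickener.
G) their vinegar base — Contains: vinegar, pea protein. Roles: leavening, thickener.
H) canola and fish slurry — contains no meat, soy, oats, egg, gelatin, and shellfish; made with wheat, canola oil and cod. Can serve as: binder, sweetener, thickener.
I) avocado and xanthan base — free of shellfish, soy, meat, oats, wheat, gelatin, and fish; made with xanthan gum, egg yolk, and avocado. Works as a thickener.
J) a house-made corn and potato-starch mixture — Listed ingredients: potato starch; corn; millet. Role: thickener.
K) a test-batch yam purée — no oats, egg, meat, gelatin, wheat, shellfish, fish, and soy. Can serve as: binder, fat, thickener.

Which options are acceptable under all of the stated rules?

A, B, G, J, K

A: all constraints satisfied — valid
B: nothing on the exclusion list — keep
C: has prawn, so not vegetarian; has soybean, so not soy-free — out
D: has egg white, so not egg-free — out
E: has soybean, so not soy-free — no
F: has oats, so not wheat-free — out
G: only vinegar and pea protein; none excluded — keep
H: has cod, so not vegetarian; has wheat, so not wheat-free — out
I: has egg yolk, so not egg-free — no
J: all constraints satisfied — OK
K: works as a thickener, vegetarian, no soy — keep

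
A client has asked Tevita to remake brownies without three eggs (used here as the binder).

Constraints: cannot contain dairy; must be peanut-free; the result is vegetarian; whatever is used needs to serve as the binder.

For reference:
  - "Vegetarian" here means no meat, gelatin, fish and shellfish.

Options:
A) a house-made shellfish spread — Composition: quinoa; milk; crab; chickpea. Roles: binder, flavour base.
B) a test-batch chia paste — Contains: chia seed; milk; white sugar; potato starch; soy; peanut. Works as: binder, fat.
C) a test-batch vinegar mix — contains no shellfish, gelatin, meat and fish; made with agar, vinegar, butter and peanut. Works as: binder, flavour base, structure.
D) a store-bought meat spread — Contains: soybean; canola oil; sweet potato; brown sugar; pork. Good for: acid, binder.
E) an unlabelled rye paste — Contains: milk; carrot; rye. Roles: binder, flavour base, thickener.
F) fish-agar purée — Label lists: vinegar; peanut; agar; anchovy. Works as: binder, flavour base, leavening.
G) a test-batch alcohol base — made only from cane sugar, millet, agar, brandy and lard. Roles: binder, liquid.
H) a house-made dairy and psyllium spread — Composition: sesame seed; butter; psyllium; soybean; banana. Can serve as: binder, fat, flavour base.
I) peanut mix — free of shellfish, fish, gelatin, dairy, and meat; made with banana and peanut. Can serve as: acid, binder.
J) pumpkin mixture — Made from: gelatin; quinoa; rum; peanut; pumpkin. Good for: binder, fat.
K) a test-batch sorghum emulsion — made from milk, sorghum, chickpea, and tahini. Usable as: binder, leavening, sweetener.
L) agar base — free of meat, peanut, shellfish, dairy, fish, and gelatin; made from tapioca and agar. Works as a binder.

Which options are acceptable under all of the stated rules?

A: has crab, so not vegetarian; has milk, so not dairy-free — out
B: has milk, so not dairy-free; has peanut, so not peanut-free — out
C: has butter, so not dairy-free; has peanut, so not peanut-free — out
D: has pork, so not vegetarian — reject
E: has milk, so not dairy-free — reject
F: has anchovy, so not vegetarian; has peanut, so not peanut-free — out
G: has lard, so not vegetarian — no
H: has butter, so not dairy-free — reject
I: has peanut, so not peanut-free — reject
J: has gelatin, so not vegetarian; has peanut, so not peanut-free — no
K: has milk, so not dairy-free — reject
L: works as a binder, no dairy, no peanut — keep

L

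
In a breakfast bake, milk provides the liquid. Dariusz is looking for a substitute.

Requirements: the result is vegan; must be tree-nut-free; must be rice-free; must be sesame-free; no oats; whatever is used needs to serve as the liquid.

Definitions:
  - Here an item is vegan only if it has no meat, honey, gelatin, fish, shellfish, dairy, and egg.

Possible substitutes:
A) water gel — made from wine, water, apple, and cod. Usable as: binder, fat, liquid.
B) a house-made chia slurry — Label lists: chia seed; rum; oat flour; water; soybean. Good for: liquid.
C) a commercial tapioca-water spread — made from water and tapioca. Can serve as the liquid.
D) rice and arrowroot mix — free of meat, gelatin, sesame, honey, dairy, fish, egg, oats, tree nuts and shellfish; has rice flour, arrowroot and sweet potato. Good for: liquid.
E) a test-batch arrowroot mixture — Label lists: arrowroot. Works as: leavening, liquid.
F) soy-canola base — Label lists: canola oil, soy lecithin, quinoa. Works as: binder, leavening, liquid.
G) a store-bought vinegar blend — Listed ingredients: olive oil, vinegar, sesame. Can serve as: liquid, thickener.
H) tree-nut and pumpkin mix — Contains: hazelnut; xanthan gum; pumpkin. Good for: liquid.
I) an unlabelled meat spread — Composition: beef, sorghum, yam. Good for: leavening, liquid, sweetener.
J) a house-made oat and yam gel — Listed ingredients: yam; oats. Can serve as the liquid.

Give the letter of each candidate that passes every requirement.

A: has cod, so not vegan — reject
B: has oat flour, so not oat-free — reject
C: vegan, no tree nuts — valid
D: has rice flour, so not rice-free — reject
E: every rule checks out — valid
F: all constraints satisfied — OK
G: has sesame, so not sesame-free — reject
H: has hazelnut, so not tree-nut-free — no
I: has beef, so not vegan — no
J: has oats, so not oat-free — no

C, E, F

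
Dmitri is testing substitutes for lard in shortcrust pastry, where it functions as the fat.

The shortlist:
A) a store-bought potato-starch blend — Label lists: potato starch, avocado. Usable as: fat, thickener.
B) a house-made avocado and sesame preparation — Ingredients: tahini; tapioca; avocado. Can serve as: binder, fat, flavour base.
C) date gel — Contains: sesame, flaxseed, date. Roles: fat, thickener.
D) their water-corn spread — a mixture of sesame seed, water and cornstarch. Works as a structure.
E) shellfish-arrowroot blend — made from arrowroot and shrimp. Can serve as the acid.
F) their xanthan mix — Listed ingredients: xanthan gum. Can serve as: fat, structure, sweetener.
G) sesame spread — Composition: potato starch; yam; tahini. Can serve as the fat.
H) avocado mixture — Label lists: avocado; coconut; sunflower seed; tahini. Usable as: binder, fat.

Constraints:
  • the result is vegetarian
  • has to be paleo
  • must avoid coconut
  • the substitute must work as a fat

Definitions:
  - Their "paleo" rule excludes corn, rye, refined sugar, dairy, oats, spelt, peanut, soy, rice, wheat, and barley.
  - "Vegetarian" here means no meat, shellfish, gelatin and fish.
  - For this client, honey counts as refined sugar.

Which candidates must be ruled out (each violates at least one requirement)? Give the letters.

A: no coconut, vegetarian — keep
B: no coconut, vegetarian — keep
C: nothing on the exclusion list — OK
D: not usable as a fat; has cornstarch, so not paleo — out
E: not usable as a fat; has shrimp, so not vegetarian — out
F: all constraints satisfied — valid
G: only tahini, potato starch, and yam; none excluded — keep
H: has coconut, so not coconut-free — reject

D, E, H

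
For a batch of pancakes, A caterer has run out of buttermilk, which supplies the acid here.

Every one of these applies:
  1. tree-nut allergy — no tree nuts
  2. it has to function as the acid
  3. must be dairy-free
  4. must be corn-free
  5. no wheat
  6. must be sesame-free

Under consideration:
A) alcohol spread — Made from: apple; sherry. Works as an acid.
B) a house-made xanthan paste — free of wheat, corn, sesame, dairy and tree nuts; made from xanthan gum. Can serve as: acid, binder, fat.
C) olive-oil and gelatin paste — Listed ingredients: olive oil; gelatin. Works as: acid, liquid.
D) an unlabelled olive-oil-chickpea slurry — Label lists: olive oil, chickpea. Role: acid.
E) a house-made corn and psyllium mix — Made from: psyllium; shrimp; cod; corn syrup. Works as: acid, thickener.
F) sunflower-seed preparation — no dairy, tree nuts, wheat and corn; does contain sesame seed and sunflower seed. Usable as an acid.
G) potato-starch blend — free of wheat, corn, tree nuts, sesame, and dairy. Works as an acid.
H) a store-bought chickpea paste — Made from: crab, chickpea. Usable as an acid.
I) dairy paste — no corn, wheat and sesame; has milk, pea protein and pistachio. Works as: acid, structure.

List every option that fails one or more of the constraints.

A: only sherry and apple; none excluded — keep
B: every rule checks out — OK
C: no wheat, no dairy — valid
D: only chickpea and olive oil; none excluded — OK
E: has corn syrup, so not corn-free — out
F: has sesame seed, so not sesame-free — no
G: works as an acid, no dairy, no tree nuts — OK
H: only crab and chickpea; none excluded — OK
I: has pistachio, so not tree-nut-free; has milk, so not dairy-free — no

E, F, I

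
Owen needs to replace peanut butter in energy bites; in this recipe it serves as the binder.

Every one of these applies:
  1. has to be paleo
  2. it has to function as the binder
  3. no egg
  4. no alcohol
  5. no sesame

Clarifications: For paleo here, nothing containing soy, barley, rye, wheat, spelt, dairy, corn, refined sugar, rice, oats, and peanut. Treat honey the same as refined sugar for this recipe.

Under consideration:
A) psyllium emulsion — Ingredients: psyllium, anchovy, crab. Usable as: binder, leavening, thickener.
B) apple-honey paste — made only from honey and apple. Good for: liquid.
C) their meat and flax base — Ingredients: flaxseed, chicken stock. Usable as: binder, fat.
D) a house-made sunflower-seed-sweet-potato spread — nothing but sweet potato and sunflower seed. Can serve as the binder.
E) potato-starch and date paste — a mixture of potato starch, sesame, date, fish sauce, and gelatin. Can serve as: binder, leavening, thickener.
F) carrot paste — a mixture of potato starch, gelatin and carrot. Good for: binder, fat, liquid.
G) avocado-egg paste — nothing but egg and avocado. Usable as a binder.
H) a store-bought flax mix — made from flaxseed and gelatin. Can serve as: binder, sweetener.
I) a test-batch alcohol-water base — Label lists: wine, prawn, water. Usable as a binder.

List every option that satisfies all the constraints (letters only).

A: no alcohol, no egg — OK
B: not usable as a binder; has honey, so not paleo — no
C: only chicken stock and flaxseed; none excluded — OK
D: only sunflower seed and sweet potato; none excluded — keep
E: has sesame, so not sesame-free — reject
F: only gelatin, carrot and potato starch; none excluded — OK
G: has egg, so not egg-free — out
H: works as a binder, no sesame, no alcohol — OK
I: has wine, so not alcohol-free — reject

A, C, D, F, H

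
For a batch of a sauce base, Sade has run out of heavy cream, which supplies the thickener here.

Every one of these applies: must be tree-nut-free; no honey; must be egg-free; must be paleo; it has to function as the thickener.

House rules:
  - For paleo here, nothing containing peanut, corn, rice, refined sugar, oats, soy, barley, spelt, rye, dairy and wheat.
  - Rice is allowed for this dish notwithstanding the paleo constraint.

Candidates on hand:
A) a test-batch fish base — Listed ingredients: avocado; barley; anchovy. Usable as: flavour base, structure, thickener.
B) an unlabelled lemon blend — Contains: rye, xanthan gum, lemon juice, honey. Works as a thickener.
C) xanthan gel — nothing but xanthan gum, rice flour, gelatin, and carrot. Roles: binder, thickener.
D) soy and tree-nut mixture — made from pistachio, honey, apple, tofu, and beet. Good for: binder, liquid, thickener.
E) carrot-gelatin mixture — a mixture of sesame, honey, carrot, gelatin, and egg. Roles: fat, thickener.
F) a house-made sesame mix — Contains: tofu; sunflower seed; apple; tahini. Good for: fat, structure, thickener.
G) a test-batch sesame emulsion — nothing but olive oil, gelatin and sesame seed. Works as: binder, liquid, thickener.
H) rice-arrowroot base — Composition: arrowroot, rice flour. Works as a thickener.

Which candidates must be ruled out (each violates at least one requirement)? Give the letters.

A, B, D, E, F

A: has barley, so not paleo — no
B: has rye, so not paleo; has honey, so not honey-free — reject
C: rice is permitted under the paleo carve-out; nothing else excluded — valid
D: has tofu, so not paleo; has honey, so not honey-free (and 1 more) — no
E: has honey, so not honey-free; has egg, so not egg-free — reject
F: has tofu, so not paleo — reject
G: no egg, no honey — OK
H: rice is permitted under the paleo carve-out; nothing else excluded — keep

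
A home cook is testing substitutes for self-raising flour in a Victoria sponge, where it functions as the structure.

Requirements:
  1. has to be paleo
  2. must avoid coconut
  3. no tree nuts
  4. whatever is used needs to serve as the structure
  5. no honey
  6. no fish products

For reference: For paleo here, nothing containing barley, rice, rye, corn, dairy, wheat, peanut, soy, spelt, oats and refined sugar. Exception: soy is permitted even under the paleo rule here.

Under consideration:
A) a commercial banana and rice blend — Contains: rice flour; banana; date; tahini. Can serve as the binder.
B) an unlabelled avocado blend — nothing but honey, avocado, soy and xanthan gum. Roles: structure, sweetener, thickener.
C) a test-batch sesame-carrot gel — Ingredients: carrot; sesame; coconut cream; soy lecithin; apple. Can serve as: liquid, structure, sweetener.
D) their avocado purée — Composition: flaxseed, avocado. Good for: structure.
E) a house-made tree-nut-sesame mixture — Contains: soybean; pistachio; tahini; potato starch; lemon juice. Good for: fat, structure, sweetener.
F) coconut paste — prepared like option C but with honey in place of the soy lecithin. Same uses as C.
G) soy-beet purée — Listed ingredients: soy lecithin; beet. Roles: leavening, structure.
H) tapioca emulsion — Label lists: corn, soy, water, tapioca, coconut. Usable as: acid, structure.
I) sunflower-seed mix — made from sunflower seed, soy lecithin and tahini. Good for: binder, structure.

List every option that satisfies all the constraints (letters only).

A: not usable as a structure; has rice flour, so not paleo — reject
B: has honey, so not honey-free — out
C: has coconut cream, so not coconut-free — reject
D: works as a structure, no fish, no tree nuts — keep
E: has pistachio, so not tree-nut-free — reject
F: has honey, so not honey-free; has coconut cream, so not coconut-free — reject
G: soy is permitted under the paleo carve-out; nothing else excluded — keep
H: has corn, so not paleo; has coconut, so not coconut-free — out
I: soy is permitted under the paleo carve-out; nothing else excluded — OK

D, G, I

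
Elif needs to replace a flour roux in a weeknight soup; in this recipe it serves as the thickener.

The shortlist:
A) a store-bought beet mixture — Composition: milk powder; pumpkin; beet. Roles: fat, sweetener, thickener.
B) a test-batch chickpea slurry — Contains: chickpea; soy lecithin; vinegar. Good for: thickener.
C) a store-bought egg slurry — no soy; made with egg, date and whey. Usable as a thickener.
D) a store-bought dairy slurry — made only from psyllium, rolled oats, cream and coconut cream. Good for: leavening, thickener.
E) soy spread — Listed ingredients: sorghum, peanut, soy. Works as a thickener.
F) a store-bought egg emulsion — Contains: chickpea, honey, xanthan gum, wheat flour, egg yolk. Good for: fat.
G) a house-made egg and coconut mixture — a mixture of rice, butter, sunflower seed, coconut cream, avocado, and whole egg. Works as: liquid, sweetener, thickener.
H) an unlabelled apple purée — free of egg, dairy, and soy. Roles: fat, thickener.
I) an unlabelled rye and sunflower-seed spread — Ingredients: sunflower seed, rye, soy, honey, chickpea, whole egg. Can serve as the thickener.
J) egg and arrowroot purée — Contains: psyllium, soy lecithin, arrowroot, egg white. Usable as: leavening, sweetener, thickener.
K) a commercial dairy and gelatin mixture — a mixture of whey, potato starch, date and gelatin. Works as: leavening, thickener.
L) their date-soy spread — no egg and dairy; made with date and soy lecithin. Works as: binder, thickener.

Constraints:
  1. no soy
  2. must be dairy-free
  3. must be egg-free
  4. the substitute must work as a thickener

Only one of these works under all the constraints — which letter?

A: has milk powder, so not dairy-free — no
B: has soy lecithin, so not soy-free — reject
C: has whey, so not dairy-free; has egg, so not egg-free — reject
D: has cream, so not dairy-free — out
E: has soy, so not soy-free — no
F: not usable as a thickener; has egg yolk, so not egg-free — reject
G: has butter, so not dairy-free; has whole egg, so not egg-free — reject
H: works as a thickener, no egg, no soy — keep
I: has soy, so not soy-free; has whole egg, so not egg-free — reject
J: has soy lecithin, so not soy-free; has egg white, so not egg-free — no
K: has whey, so not dairy-free — out
L: has soy lecithin, so not soy-free — reject

H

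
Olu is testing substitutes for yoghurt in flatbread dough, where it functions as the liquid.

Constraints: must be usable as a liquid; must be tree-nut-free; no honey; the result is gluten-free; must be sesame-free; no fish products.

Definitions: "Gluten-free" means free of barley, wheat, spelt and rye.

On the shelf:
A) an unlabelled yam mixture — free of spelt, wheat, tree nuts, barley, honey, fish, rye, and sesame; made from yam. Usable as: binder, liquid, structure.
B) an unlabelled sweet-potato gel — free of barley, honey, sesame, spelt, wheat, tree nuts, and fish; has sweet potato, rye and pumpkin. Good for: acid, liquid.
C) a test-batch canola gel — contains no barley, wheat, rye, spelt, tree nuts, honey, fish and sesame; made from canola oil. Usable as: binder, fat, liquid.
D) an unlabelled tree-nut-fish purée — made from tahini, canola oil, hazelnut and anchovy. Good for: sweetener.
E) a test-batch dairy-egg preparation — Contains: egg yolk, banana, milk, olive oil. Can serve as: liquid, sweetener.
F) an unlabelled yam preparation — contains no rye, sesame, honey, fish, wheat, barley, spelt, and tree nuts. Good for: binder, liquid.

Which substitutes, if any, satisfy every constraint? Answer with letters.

A, C, E, F

A: no sesame, no honey — valid
B: has rye, so not gluten-free — reject
C: works as a liquid, no tree nuts, gluten-free — valid
D: not usable as a liquid; has tahini, so not sesame-free (and 2 more) — out
E: no fish, no tree nuts — keep
F: no tree nuts, no fish — valid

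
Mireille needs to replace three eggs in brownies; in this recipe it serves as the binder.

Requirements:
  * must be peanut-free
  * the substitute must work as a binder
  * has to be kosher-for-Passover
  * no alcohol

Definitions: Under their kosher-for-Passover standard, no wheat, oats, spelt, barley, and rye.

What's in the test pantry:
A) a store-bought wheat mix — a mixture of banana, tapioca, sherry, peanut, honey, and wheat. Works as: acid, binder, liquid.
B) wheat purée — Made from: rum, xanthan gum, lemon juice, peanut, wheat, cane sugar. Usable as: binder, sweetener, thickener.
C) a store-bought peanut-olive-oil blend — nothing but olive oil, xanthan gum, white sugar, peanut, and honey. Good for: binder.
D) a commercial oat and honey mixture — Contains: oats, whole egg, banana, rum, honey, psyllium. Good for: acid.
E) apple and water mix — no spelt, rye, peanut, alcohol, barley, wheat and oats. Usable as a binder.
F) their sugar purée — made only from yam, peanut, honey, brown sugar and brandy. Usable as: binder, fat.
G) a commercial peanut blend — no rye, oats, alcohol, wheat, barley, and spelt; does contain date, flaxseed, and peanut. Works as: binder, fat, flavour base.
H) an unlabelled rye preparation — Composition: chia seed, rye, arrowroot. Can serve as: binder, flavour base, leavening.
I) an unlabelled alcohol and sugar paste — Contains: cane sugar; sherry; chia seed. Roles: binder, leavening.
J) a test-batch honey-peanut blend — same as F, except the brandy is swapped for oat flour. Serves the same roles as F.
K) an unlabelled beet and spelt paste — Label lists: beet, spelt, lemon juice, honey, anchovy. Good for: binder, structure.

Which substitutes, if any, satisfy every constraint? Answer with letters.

A: has wheat, so not kosher-for-Passover; has sherry, so not alcohol-free (and 1 more) — reject
B: has wheat, so not kosher-for-Passover; has rum, so not alcohol-free (and 1 more) — out
C: has peanut, so not peanut-free — reject
D: not usable as a binder; has oats, so not kosher-for-Passover (and 1 more) — no
E: no alcohol, kosher-for-Passover — keep
F: has brandy, so not alcohol-free; has peanut, so not peanut-free — no
G: has peanut, so not peanut-free — out
H: has rye, so not kosher-for-Passover — no
I: has sherry, so not alcohol-free — reject
J: has oat flour, so not kosher-for-Passover; has peanut, so not peanut-free — reject
K: has spelt, so not kosher-for-Passover — reject

E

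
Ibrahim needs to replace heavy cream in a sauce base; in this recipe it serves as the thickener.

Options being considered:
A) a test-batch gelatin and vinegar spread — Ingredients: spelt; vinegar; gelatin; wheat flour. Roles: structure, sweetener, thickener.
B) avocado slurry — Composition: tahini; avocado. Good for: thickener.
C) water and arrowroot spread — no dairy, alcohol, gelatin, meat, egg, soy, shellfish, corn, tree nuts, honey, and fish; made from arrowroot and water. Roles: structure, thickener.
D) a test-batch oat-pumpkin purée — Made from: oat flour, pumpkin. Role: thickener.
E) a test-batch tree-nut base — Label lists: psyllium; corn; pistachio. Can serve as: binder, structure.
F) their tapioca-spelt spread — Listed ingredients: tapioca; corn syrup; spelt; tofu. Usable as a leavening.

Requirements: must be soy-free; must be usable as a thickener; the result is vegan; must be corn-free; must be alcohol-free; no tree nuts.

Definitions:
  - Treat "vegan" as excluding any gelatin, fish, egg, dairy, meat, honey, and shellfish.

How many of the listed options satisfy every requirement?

3

A: has gelatin, so not vegan — reject
B: only tahini and avocado; none excluded — valid
C: every rule checks out — OK
D: only oat flour and pumpkin; none excluded — keep
E: not usable as a thickener; has corn, so not corn-free (and 1 more) — out
F: not usable as a thickener; has corn syrup, so not corn-free (and 1 more) — reject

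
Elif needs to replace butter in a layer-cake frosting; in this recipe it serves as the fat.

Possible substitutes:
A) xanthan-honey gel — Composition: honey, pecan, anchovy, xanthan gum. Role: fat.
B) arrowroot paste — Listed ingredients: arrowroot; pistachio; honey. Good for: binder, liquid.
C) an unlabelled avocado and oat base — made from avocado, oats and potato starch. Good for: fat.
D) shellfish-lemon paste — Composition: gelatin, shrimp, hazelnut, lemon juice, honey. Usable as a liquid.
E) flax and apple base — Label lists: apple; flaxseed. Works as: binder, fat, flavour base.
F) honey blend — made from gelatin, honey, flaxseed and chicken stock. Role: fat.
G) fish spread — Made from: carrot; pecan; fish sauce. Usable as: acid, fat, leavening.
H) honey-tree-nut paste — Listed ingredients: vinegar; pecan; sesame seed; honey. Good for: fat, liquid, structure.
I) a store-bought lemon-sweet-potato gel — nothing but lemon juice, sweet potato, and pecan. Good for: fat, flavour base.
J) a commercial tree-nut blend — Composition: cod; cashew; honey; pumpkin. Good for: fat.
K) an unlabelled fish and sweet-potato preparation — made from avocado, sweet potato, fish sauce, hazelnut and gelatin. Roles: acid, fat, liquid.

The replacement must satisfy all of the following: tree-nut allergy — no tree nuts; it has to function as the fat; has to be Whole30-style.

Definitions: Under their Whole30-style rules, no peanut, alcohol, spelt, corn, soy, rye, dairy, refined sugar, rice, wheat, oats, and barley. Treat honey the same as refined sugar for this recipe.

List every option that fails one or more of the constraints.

A: has honey, so not Whole30-style; has pecan, so not tree-nut-free — no
B: not usable as a fat; has honey, so not Whole30-style (and 1 more) — reject
C: has oats, so not Whole30-style — out
D: not usable as a fat; has honey, so not Whole30-style (and 1 more) — no
E: all constraints satisfied — keep
F: has honey, so not Whole30-style — reject
G: has pecan, so not tree-nut-free — out
H: has honey, so not Whole30-style; has pecan, so not tree-nut-free — out
I: has pecan, so not tree-nut-free — reject
J: has honey, so not Whole30-style; has cashew, so not tree-nut-free — reject
K: has hazelnut, so not tree-nut-free — out

A, B, C, D, F, G, H, I, J, K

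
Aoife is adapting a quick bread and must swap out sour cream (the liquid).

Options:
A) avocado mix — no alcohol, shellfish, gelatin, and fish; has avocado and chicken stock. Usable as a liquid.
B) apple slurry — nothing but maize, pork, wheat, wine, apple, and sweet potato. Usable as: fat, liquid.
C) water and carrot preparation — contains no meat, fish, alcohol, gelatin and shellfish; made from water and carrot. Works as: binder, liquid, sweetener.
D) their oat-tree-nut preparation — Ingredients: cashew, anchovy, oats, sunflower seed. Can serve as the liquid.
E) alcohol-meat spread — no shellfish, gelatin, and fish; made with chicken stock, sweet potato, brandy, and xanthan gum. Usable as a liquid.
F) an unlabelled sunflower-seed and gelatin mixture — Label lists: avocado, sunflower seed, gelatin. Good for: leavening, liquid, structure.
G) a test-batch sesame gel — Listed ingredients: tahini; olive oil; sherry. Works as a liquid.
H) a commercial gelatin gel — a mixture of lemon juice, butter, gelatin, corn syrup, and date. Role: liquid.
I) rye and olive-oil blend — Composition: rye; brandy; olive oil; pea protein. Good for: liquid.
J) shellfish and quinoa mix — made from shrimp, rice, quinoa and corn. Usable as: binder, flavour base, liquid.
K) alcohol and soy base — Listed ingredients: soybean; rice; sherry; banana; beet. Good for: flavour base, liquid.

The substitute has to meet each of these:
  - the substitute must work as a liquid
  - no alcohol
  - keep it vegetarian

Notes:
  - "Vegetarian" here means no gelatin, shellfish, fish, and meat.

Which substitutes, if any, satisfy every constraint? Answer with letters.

C

A: has chicken stock, so not vegetarian — no
B: has pork, so not vegetarian; has wine, so not alcohol-free — out
C: all constraints satisfied — OK
D: has anchovy, so not vegetarian — reject
E: has chicken stock, so not vegetarian; has brandy, so not alcohol-free — reject
F: has gelatin, so not vegetarian — out
G: has sherry, so not alcohol-free — no
H: has gelatin, so not vegetarian — out
I: has brandy, so not alcohol-free — out
J: has shrimp, so not vegetarian — out
K: has sherry, so not alcohol-free — no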